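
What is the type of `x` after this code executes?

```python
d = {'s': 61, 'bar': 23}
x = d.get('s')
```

dict.get() returns value type when found

int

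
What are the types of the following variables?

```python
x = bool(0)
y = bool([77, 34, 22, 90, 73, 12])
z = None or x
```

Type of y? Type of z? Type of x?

bool() returns bool; None or bool returns the bool; bool() returns bool

bool, bool, bool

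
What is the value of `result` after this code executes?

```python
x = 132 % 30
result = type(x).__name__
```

x is int; result = 'int'

'int'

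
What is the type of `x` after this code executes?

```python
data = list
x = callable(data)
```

callable() returns bool

bool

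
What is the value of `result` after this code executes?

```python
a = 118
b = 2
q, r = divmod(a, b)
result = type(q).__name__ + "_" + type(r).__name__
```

a is int; b is int; q is int; r is int; result = 'int_int'

'int_int'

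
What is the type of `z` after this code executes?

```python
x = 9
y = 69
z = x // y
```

int // int = int

int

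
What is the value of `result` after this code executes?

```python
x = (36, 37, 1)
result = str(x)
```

x = (36, 37, 1); result = '(36, 37, 1)'

'(36, 37, 1)'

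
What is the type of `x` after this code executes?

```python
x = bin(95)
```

bin() returns str representation

str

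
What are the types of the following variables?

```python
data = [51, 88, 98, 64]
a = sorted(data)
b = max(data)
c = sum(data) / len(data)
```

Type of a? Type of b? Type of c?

sorted() returns list; max of ints returns int; int / int = float

list, int, float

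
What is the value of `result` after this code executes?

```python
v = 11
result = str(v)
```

v = 11; result = '11'

'11'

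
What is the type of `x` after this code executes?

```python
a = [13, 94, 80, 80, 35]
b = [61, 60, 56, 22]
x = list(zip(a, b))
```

list(zip()) returns a list of tuples

list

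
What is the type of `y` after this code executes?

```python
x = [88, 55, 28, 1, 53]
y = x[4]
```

Indexing list[int] returns int

int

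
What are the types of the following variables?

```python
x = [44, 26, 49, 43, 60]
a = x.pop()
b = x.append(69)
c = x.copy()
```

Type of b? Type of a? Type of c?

append() returns None; pop() returns element; copy() returns list

NoneType, int, list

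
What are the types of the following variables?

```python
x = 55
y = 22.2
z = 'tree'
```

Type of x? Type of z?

x is assigned a bare integer (no decimal point), so it is an int; z is assigned a quoted string literal, so it is a str

int, str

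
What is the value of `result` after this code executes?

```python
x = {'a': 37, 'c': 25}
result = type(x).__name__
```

x is dict; result = 'dict'

'dict'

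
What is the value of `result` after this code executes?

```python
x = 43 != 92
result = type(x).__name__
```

x is bool; result = 'bool'

'bool'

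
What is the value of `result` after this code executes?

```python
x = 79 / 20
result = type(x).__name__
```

x is float; result = 'float'

'float'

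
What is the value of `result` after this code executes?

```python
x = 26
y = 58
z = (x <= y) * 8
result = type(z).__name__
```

x is int; y is int; z is int; result = 'int'

'int'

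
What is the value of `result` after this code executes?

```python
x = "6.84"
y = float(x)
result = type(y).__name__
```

x is str; y is float; result = 'float'

'float'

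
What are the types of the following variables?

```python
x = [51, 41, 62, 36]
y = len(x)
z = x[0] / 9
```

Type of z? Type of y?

int / int = float; len() returns int

float, int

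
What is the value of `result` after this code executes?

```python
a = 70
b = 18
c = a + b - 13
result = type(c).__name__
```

a is int; b is int; c is int; result = 'int'

'int'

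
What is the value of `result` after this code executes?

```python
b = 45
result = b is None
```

b = 45; result = False

False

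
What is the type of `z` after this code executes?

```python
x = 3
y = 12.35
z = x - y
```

int - float = float

float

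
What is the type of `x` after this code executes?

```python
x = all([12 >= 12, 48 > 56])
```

all() returns bool

bool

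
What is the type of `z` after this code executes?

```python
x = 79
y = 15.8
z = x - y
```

int - float = float

float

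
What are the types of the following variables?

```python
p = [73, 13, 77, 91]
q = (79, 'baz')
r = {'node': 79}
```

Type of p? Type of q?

p is assigned a list literal (square brackets); q is assigned a tuple (parenthesized, comma-separated values)

list, tuple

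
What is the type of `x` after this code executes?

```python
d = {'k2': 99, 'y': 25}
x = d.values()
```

.values() returns dict_values view

dict_values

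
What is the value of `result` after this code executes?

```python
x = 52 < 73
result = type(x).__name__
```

x is bool; result = 'bool'

'bool'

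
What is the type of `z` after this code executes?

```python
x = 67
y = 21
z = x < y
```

Comparison returns bool

bool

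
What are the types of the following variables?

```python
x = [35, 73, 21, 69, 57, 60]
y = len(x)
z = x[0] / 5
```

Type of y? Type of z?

len() returns int; int / int = float

int, float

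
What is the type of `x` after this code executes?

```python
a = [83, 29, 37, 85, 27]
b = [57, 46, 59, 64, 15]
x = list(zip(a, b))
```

list(zip()) returns a list of tuples

list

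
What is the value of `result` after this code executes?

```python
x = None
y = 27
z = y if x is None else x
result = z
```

x = None; y = 27; z = 27; result = 27

27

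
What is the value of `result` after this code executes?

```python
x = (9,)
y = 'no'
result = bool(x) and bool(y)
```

x = (9,); y = 'no'; result = True

True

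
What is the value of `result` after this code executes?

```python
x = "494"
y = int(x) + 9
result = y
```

x = '494'; y = 503; result = 503

503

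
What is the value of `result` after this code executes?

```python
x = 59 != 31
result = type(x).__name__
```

x is bool; result = 'bool'

'bool'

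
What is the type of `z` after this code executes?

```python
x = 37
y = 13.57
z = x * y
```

int * float = float

float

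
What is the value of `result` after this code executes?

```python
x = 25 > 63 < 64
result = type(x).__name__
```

x is bool; result = 'bool'

'bool'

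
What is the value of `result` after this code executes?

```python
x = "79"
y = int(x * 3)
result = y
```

x = '79'; y = 797979; result = 797979

797979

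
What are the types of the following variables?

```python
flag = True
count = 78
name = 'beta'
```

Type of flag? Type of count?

flag is assigned the constant True, which has type bool; count is assigned a bare integer (no decimal point), so it is an int

bool, int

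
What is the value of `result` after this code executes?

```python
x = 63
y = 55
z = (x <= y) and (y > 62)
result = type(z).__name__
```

x is int; y is int; z is bool; result = 'bool'

'bool'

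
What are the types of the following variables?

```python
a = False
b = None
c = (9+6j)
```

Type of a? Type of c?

a is assigned the constant False, which has type bool; c is assigned (9+6j), an int plus an imaginary literal (j suffix), which evaluates to complex

bool, complex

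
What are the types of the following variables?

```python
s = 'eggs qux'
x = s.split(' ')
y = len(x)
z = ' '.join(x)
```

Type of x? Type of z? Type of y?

str.split() returns list; str.join() returns str; len() returns int

list, str, int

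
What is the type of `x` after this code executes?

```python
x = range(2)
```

range() returns a range object

range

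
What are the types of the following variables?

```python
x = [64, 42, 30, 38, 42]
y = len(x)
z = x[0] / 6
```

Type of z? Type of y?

int / int = float; len() returns int

float, int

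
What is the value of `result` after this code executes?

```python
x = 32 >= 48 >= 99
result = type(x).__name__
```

x is bool; result = 'bool'

'bool'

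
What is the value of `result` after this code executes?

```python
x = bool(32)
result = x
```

x = True; result = True

True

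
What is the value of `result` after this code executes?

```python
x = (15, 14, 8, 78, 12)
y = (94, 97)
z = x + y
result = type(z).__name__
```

x is tuple; y is tuple; z is tuple; result = 'tuple'

'tuple'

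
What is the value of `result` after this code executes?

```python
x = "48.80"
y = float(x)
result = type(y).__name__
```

x is str; y is float; result = 'float'

'float'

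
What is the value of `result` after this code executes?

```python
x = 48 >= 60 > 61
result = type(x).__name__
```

x is bool; result = 'bool'

'bool'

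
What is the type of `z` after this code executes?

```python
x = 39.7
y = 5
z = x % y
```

float % int = float

float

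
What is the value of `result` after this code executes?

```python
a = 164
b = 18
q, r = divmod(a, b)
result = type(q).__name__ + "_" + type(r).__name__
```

a is int; b is int; q is int; r is int; result = 'int_int'

'int_int'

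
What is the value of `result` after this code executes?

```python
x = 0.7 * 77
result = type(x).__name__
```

x is float; result = 'float'

'float'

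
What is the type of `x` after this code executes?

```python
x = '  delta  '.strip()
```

str.strip() returns str

str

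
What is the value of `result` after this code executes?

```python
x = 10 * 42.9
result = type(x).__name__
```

x is float; result = 'float'

'float'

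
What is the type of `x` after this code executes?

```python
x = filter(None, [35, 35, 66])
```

filter() returns a filter object

filter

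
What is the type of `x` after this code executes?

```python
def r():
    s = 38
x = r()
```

Function without return returns None

NoneType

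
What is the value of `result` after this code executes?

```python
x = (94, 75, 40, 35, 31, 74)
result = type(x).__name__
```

x is tuple; result = 'tuple'

'tuple'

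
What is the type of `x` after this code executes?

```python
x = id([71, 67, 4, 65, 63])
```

id() returns int

int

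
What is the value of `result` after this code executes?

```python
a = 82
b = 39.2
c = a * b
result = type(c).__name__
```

a is int; b is float; c is float; result = 'float'

'float'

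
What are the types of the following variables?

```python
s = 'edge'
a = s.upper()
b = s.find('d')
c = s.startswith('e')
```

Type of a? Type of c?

upper() returns str; startswith() returns bool

str, bool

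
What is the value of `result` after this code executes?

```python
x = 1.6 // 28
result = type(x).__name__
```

x is float; result = 'float'

'float'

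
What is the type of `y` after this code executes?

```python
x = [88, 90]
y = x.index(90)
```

list.index() returns int

int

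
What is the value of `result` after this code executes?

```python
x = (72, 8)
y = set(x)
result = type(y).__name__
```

x is tuple; y is set; result = 'set'

'set'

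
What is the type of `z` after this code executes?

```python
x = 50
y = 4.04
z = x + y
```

int + float = float

float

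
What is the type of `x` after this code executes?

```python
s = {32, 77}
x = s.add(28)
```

set.add() returns None (mutates in place)

NoneType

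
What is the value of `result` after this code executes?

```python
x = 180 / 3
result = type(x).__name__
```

x is float; result = 'float'

'float'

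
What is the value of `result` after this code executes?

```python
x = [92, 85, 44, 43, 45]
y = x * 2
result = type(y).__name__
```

x is list; y is list; result = 'list'

'list'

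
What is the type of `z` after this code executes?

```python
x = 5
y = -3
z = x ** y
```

int ** negative = float

float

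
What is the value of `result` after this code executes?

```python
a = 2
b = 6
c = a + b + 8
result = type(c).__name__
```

a is int; b is int; c is int; result = 'int'

'int'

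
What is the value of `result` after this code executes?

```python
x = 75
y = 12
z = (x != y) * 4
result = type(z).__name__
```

x is int; y is int; z is int; result = 'int'

'int'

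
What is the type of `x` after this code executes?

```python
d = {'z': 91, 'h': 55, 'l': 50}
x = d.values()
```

.values() returns dict_values view

dict_values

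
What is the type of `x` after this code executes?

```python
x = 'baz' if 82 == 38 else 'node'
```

Both branches of conditional are str

str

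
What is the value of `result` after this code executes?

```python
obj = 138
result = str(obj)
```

obj = 138; result = '138'

'138'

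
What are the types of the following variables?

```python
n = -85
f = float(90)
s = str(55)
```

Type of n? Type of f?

n is assigned a bare integer (no decimal point), so it is an int; f is assigned the result of calling float(), which returns a float

int, float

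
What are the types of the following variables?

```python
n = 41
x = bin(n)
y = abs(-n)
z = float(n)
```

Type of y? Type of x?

abs() of int returns int; bin() returns str

int, str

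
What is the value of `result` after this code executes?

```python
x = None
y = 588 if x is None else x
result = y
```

x = None; y = 588; result = 588

588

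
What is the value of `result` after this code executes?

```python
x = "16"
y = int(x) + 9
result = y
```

x = '16'; y = 25; result = 25

25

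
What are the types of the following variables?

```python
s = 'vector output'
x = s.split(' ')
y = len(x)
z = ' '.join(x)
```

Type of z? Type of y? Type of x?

str.join() returns str; len() returns int; str.split() returns list

str, int, list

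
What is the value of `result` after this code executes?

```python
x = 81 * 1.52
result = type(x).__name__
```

x is float; result = 'float'

'float'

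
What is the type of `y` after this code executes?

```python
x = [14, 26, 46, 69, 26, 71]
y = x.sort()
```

list.sort() returns None (mutates in place)

NoneType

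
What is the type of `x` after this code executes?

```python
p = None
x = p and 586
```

'and' returns first falsy value (None)

NoneType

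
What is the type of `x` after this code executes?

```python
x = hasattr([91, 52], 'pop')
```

hasattr() returns bool

bool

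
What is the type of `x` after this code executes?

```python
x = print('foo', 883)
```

print() returns None

NoneType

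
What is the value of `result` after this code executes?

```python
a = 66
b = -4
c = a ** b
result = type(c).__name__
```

a is int; b is int; c is float; result = 'float'

'float'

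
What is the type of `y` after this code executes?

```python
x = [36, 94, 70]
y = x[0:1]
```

Slicing a list returns a list

list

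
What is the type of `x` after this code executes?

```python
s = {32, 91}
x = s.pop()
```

Popping from set[int] returns int

int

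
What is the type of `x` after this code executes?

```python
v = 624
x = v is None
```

'is' comparison returns bool

bool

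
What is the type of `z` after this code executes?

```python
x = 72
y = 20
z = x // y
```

int // int = int

int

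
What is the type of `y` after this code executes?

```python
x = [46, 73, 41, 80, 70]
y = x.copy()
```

list.copy() returns list

list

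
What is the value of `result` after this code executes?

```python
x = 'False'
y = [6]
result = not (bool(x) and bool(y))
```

x = 'False'; y = [6]; result = False

False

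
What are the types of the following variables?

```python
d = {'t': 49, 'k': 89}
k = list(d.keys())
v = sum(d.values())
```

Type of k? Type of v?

list() converts to list; sum of ints is int

list, int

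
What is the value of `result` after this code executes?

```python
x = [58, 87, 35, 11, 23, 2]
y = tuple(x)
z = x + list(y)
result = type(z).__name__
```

x is list; y is tuple; z is list; result = 'list'

'list'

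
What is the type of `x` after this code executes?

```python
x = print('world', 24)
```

print() returns None

NoneType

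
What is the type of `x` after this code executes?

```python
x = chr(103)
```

chr() returns str (single char)

str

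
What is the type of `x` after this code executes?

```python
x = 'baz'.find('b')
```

str.find() returns int index

int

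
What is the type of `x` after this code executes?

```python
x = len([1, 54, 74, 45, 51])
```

len() always returns int

int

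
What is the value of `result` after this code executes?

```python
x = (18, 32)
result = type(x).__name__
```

x is tuple; result = 'tuple'

'tuple'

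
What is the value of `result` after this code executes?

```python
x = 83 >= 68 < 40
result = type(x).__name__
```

x is bool; result = 'bool'

'bool'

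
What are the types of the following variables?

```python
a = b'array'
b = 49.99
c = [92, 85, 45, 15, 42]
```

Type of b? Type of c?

b is assigned a number with a decimal point, so it is a float; c is assigned a list literal (square brackets)

float, list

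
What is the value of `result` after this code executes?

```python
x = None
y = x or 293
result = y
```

x = None; y = 293; result = 293

293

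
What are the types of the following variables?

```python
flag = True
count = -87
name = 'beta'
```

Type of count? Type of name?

count is assigned a bare integer (no decimal point), so it is an int; name is assigned a quoted string literal, so it is a str

int, str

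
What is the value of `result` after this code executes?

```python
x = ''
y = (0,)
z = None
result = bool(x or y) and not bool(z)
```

x = ''; y = (0,); z = None; result = True

True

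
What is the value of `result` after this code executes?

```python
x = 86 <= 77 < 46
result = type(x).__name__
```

x is bool; result = 'bool'

'bool'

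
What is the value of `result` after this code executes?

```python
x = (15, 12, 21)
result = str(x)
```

x = (15, 12, 21); result = '(15, 12, 21)'

'(15, 12, 21)'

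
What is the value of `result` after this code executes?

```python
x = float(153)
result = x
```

x = 153.0; result = 153.0

153.0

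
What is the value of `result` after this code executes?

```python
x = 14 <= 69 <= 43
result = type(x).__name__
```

x is bool; result = 'bool'

'bool'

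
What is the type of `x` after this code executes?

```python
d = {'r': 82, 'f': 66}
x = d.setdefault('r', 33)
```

dict.setdefault() returns the (existing or default) value

int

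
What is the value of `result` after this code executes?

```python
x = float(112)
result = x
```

x = 112.0; result = 112.0

112.0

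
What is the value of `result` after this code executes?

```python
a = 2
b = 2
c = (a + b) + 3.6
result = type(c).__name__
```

a is int; b is int; c is float; result = 'float'

'float'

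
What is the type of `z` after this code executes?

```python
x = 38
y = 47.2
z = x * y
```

int * float = float

float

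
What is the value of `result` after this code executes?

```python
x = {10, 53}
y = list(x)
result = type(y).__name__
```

x is set; y is list; result = 'list'

'list'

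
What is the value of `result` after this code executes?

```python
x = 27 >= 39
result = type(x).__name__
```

x is bool; result = 'bool'

'bool'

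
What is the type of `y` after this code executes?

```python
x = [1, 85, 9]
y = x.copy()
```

list.copy() returns list

list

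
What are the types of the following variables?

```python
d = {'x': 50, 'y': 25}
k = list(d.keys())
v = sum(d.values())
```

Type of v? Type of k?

sum of ints is int; list() converts to list

int, list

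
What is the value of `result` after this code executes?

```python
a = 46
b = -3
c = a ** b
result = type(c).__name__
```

a is int; b is int; c is float; result = 'float'

'float'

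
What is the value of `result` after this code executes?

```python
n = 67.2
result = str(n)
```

n = 67.2; result = '67.2'

'67.2'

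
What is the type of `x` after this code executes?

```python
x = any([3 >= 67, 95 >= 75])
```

any() returns bool

bool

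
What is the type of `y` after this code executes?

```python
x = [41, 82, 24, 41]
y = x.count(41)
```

list.count() returns int

int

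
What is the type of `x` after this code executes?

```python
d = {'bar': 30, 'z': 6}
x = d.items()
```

dict.items() returns dict_items view

dict_items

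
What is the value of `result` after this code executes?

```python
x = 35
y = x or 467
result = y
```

x = 35; y = 35; result = 35

35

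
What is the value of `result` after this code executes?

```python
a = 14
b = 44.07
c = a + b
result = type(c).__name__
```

a is int; b is float; c is float; result = 'float'

'float'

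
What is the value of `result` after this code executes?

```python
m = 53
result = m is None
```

m = 53; result = False

False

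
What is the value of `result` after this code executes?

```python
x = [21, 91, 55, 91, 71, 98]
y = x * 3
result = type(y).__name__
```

x is list; y is list; result = 'list'

'list'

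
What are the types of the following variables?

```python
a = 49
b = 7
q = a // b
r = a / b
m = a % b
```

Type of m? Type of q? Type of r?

% of ints returns int; // returns int; / returns float

int, int, float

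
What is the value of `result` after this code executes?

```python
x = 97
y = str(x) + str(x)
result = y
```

x = 97; y = '9797'; result = '9797'

'9797'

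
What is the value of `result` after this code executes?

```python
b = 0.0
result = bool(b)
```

b = 0.0; result = False

False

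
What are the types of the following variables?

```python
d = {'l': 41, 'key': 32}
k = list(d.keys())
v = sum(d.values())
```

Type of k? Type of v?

list() converts to list; sum of ints is int

list, int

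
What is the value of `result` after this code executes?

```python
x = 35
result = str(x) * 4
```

x = 35; result = '35353535'

'35353535'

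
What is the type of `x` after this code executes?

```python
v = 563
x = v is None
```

'is' comparison returns bool

bool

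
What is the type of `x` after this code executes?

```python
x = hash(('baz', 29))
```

hash() returns int

int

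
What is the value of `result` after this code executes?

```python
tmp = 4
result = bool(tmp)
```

tmp = 4; result = True

True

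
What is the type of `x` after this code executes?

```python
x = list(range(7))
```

list(range()) returns list

list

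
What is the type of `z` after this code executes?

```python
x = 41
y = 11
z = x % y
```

int % int = int

int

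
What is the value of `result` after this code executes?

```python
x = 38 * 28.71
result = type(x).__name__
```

x is float; result = 'float'

'float'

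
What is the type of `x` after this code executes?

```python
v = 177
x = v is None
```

'is' comparison returns bool

bool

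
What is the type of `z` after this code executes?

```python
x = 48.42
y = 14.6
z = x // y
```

float // float = float

float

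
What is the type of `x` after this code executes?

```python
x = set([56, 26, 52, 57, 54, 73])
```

set() constructor returns set

set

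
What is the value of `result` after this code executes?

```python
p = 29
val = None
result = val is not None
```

p = 29; val = None; result = False

False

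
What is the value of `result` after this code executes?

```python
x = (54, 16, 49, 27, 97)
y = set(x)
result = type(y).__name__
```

x is tuple; y is set; result = 'set'

'set'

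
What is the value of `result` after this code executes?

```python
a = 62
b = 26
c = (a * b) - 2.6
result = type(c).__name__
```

a is int; b is int; c is float; result = 'float'

'float'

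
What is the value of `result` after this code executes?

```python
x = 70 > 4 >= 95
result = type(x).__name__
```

x is bool; result = 'bool'

'bool'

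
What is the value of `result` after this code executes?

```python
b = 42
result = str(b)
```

b = 42; result = '42'

'42'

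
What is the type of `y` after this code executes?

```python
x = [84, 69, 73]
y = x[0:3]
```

Slicing a list returns a list

list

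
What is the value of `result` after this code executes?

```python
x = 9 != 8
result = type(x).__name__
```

x is bool; result = 'bool'

'bool'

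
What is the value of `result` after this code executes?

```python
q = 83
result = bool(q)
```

q = 83; result = True

True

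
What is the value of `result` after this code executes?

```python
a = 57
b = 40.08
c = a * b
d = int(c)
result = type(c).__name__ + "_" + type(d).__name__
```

a is int; b is float; c is float; d is int; result = 'float_int'

'float_int'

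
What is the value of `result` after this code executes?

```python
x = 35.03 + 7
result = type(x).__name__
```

x is float; result = 'float'

'float'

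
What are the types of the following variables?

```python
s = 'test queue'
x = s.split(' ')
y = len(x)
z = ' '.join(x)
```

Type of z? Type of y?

str.join() returns str; len() returns int

str, int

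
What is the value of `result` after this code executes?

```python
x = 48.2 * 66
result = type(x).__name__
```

x is float; result = 'float'

'float'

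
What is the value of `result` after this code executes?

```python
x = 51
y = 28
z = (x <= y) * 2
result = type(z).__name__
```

x is int; y is int; z is int; result = 'int'

'int'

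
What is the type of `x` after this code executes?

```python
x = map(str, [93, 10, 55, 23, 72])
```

map() returns a map object

map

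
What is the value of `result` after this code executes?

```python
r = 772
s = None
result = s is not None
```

r = 772; s = None; result = False

False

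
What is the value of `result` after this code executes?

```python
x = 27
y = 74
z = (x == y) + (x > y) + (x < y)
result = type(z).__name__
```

x is int; y is int; z is int; result = 'int'

'int'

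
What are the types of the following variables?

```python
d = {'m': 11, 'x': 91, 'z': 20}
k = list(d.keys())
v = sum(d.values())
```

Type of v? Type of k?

sum of ints is int; list() converts to list

int, list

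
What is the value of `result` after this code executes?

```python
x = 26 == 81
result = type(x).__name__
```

x is bool; result = 'bool'

'bool'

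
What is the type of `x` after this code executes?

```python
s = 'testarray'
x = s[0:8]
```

Slicing a str returns str

str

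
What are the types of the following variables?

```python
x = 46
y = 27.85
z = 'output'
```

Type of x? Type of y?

x is assigned a bare integer (no decimal point), so it is an int; y is assigned a number with a decimal point, so it is a float

int, float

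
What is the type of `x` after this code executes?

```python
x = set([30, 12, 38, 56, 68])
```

set() constructor returns set

set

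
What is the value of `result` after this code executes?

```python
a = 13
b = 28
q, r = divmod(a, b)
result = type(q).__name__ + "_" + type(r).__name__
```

a is int; b is int; q is int; r is int; result = 'int_int'

'int_int'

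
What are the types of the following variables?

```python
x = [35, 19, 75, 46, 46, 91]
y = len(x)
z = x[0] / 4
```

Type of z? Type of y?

int / int = float; len() returns int

float, int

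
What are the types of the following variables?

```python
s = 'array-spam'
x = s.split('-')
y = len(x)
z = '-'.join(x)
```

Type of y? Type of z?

len() returns int; str.join() returns str

int, str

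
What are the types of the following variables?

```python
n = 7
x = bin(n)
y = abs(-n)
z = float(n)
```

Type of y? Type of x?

abs() of int returns int; bin() returns str

int, str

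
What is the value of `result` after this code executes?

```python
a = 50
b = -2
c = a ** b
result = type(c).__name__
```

a is int; b is int; c is float; result = 'float'

'float'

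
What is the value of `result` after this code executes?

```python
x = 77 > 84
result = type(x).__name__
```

x is bool; result = 'bool'

'bool'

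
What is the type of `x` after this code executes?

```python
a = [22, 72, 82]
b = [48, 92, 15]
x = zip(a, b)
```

zip() returns a zip object

zip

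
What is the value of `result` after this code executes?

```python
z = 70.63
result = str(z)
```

z = 70.63; result = '70.63'

'70.63'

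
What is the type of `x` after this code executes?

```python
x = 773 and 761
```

'and' with truthy values returns last operand (int)

int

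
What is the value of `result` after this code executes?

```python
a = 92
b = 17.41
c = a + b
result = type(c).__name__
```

a is int; b is float; c is float; result = 'float'

'float'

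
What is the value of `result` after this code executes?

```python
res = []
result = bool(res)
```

res = []; result = False

False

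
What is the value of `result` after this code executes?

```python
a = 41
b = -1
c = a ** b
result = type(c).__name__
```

a is int; b is int; c is float; result = 'float'

'float'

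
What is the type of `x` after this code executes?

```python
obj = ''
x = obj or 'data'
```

'or' returns first truthy value (str)

str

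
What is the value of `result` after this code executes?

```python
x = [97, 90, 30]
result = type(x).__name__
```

x is list; result = 'list'

'list'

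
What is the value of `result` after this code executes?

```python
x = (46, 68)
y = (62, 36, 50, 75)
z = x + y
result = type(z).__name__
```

x is tuple; y is tuple; z is tuple; result = 'tuple'

'tuple'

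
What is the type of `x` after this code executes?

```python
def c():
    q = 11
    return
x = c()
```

Bare return returns None

NoneType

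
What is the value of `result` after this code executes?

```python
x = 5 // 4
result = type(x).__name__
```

x is int; result = 'int'

'int'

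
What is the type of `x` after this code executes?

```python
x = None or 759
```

'or' with None returns the other truthy value

int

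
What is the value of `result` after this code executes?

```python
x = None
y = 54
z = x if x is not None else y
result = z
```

x = None; y = 54; z = 54; result = 54

54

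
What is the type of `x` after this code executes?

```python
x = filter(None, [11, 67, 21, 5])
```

filter() returns a filter object

filter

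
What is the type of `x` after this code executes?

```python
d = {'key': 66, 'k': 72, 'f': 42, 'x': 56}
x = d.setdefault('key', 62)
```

dict.setdefault() returns the (existing or default) value

int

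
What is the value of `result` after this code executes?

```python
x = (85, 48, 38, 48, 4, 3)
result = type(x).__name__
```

x is tuple; result = 'tuple'

'tuple'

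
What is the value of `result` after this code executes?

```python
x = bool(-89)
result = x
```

x = True; result = True

True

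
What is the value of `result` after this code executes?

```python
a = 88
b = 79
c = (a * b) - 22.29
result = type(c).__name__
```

a is int; b is int; c is float; result = 'float'

'float'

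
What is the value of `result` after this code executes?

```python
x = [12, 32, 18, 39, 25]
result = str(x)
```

x = [12, 32, 18, 39, 25]; result = '[12, 32, 18, 39, 25]'

'[12, 32, 18, 39, 25]'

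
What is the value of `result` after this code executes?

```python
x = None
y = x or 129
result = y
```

x = None; y = 129; result = 129

129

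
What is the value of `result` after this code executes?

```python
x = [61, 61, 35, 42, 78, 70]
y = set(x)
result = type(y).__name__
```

x is list; y is set; result = 'set'

'set'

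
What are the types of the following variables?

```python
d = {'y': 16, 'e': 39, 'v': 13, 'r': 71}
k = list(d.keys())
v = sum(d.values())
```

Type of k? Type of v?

list() converts to list; sum of ints is int

list, int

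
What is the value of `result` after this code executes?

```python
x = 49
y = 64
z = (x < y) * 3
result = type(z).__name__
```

x is int; y is int; z is int; result = 'int'

'int'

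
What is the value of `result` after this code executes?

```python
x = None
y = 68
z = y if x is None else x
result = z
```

x = None; y = 68; z = 68; result = 68

68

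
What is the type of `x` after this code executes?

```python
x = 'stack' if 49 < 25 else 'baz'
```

Both branches of conditional are str

str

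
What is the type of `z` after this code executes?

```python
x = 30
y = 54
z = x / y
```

int / int = float

float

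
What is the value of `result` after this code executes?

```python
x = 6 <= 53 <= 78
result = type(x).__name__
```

x is bool; result = 'bool'

'bool'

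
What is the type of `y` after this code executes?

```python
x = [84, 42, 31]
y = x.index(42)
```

list.index() returns int

int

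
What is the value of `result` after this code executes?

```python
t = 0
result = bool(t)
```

t = 0; result = False

False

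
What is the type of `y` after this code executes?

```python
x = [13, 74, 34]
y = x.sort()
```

list.sort() returns None (mutates in place)

NoneType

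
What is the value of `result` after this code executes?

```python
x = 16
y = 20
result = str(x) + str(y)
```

x = 16; y = 20; result = '1620'

'1620'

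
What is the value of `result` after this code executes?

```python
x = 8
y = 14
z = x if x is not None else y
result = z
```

x = 8; y = 14; z = 8; result = 8

8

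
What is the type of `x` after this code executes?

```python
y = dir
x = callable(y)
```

callable() returns bool

bool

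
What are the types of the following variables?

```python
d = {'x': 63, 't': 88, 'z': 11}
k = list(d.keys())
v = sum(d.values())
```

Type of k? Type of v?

list() converts to list; sum of ints is int

list, int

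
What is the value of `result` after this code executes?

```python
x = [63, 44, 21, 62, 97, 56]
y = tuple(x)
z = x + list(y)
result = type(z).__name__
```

x is list; y is tuple; z is list; result = 'list'

'list'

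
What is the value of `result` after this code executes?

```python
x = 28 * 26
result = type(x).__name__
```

x is int; result = 'int'

'int'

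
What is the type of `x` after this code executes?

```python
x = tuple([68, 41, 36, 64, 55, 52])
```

tuple() constructor returns tuple

tuple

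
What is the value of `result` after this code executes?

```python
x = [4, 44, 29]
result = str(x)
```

x = [4, 44, 29]; result = '[4, 44, 29]'

'[4, 44, 29]'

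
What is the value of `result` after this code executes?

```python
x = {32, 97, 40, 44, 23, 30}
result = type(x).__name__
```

x is set; result = 'set'

'set'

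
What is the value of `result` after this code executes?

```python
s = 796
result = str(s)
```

s = 796; result = '796'

'796'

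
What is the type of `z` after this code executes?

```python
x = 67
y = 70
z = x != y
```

Comparison returns bool

bool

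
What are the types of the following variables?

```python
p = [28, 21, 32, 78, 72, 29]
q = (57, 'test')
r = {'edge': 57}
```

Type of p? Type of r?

p is assigned a list literal (square brackets); r is assigned a dict literal ({key: value})

list, dict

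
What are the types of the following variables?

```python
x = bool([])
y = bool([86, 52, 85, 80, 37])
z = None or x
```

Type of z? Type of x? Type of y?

None or bool returns the bool; bool() returns bool; bool() returns bool

bool, bool, bool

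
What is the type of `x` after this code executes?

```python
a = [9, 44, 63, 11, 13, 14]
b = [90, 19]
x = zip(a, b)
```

zip() returns a zip object

zip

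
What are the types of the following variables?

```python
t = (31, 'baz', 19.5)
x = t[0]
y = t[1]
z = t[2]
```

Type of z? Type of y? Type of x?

tuple[2] is float; tuple[1] is str; tuple[0] is int

float, str, int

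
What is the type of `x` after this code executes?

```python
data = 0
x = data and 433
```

'and' returns first falsy value (0 is int)

int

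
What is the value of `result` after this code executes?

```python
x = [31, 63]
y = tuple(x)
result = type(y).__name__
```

x is list; y is tuple; result = 'tuple'

'tuple'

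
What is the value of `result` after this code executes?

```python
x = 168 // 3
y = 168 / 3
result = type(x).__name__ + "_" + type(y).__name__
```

x is int; y is float; result = 'int_float'

'int_float'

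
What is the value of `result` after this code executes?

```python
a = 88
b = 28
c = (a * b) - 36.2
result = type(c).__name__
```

a is int; b is int; c is float; result = 'float'

'float'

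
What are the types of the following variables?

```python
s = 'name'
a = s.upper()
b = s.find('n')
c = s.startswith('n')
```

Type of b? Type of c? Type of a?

find() returns int; startswith() returns bool; upper() returns str

int, bool, str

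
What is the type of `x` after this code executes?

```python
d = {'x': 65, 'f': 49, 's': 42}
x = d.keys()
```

.keys() returns dict_keys view

dict_keys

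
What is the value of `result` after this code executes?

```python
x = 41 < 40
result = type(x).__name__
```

x is bool; result = 'bool'

'bool'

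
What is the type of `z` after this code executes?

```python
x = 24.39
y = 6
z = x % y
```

float % int = float

float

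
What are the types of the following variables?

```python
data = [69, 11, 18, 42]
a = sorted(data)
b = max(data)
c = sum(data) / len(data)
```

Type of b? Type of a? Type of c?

max of ints returns int; sorted() returns list; int / int = float

int, list, float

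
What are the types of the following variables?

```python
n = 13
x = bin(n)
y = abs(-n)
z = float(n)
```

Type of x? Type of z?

bin() returns str; float() returns float

str, float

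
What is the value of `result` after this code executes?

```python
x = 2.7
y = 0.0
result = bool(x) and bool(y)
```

x = 2.7; y = 0.0; result = False

False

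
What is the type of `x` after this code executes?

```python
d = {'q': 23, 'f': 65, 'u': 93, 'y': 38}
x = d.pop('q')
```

dict.pop() returns the value

int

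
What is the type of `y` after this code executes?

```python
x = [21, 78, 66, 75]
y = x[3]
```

Indexing list[int] returns int

int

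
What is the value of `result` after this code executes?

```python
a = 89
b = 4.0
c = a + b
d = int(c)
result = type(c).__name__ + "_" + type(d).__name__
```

a is int; b is float; c is float; d is int; result = 'float_int'

'float_int'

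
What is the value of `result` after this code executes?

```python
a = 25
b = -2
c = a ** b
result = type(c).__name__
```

a is int; b is int; c is float; result = 'float'

'float'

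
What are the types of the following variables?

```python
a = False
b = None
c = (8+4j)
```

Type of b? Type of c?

b is assigned None, whose type is NoneType; c is assigned (8+4j), an int plus an imaginary literal (j suffix), which evaluates to complex

NoneType, complex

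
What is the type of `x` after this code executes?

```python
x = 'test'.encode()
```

str.encode() returns bytes

bytes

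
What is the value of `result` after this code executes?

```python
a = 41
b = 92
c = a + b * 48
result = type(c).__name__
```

a is int; b is int; c is int; result = 'int'

'int'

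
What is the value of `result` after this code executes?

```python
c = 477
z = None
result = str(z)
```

c = 477; z = None; result = 'None'

'None'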